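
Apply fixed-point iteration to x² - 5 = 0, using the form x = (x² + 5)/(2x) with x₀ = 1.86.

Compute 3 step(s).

Equation: x² - 5 = 0
Fixed-point form: x = (x² + 5)/(2x)
x₀ = 1.86

x_1 = g(1.860000) = 2.274086
x_2 = g(2.274086) = 2.236386
x_3 = g(2.236386) = 2.236068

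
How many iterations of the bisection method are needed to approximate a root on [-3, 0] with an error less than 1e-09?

We need (b-a)/2^n ≤ 1e-09
(0 - (-3))/2^n ≤ 1e-09
3/2^n ≤ 1e-09
2^n ≥ 3000000000
n ≥ log₂(3000000000) = 31.48
n ≥ 32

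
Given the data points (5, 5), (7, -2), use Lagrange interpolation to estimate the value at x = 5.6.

Lagrange interpolation formula:
P(x) = Σ yᵢ × Lᵢ(x)
where Lᵢ(x) = Π_{j≠i} (x - xⱼ)/(xᵢ - xⱼ)

L_0(5.6) = (5.6 - 7)/(5 - 7) = 0.700000
L_1(5.6) = (5.6 - 5)/(7 - 5) = 0.300000

P(5.6) = 5×L_0(5.6) + (-2)×L_1(5.6)
P(5.6) = 2.900000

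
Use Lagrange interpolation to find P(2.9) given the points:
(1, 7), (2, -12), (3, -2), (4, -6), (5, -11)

Lagrange interpolation formula:
P(x) = Σ yᵢ × Lᵢ(x)
where Lᵢ(x) = Π_{j≠i} (x - xⱼ)/(xᵢ - xⱼ)

L_0(2.9) = (2.9 - 2)/(1 - 2) × (2.9 - 3)/(1 - 3) × (2.9 - 4)/(1 - 4) × (2.9 - 5)/(1 - 5) = -0.008663
L_1(2.9) = (2.9 - 1)/(2 - 1) × (2.9 - 3)/(2 - 3) × (2.9 - 4)/(2 - 4) × (2.9 - 5)/(2 - 5) = 0.073150
L_2(2.9) = (2.9 - 1)/(3 - 1) × (2.9 - 2)/(3 - 2) × (2.9 - 4)/(3 - 4) × (2.9 - 5)/(3 - 5) = 0.987525
L_3(2.9) = (2.9 - 1)/(4 - 1) × (2.9 - 2)/(4 - 2) × (2.9 - 3)/(4 - 3) × (2.9 - 5)/(4 - 5) = -0.059850
L_4(2.9) = (2.9 - 1)/(5 - 1) × (2.9 - 2)/(5 - 2) × (2.9 - 3)/(5 - 3) × (2.9 - 4)/(5 - 4) = 0.007838

P(2.9) = 7×L_0(2.9) + (-12)×L_1(2.9) + (-2)×L_2(2.9) + (-6)×L_3(2.9) + (-11)×L_4(2.9)
P(2.9) = -2.640600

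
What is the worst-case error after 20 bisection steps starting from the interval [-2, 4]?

Bisection error bound: |error| ≤ (b-a)/2^n
|error| ≤ (4 - (-2))/2^20 = 6/2^20
|error| ≤ 0.0000057220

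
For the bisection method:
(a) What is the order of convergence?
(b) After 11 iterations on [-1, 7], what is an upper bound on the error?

(a) Bisection has linear (order 1) convergence; the error is halved each step.

(b) Error bound = (b-a)/2^n = (7 - (-1))/2^{11}
    = 8/2^{11}

(a) 1 (linear); (b) error ≤ 3.91e-03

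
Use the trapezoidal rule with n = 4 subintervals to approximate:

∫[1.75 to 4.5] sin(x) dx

f(x) = sin(x)
a = 1.75, b = 4.5, n = 4
h = (b - a)/n = 0.687500

Trapezoidal rule: (h/2)[f(x₀) + 2f(x₁) + 2f(x₂) + ... + f(xₙ)]

x_0 = 1.7500, f(x_0) = 0.983986, coefficient = 1
x_1 = 2.4375, f(x_1) = 0.647343, coefficient = 2
x_2 = 3.1250, f(x_2) = 0.016592, coefficient = 2
x_3 = 3.8125, f(x_3) = -0.621697, coefficient = 2
x_4 = 4.5000, f(x_4) = -0.977530, coefficient = 1

I ≈ (0.687500/2) × 0.090931 = 0.031257
Exact value: 0.032550
Error: 0.001292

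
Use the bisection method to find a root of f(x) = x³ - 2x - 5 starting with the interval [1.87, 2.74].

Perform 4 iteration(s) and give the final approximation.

f(x) = x³ - 2x - 5
Initial interval: [1.87, 2.74]

Iteration 1:
  c_1 = (1.870000 + 2.740000)/2 = 2.305000
  f(c_1) = f(2.305000) = 2.636523
  f(a) × f(c) < 0, new interval: [1.870000, 2.305000]
Iteration 2:
  c_2 = (1.870000 + 2.305000)/2 = 2.087500
  f(c_2) = f(2.087500) = -0.078393
  f(a) × f(c) ≥ 0, new interval: [2.087500, 2.305000]
Iteration 3:
  c_3 = (2.087500 + 2.305000)/2 = 2.196250
  f(c_3) = f(2.196250) = 1.201143
  f(a) × f(c) < 0, new interval: [2.087500, 2.196250]
Iteration 4:
  c_4 = (2.087500 + 2.196250)/2 = 2.141875
  f(c_4) = f(2.141875) = 0.542377
  f(a) × f(c) < 0, new interval: [2.087500, 2.141875]

After 4 iteration(s), the approximation is c_4 = 2.141875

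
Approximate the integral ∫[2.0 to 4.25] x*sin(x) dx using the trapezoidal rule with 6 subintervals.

f(x) = x*sin(x)
a = 2.0, b = 4.25, n = 6
h = (b - a)/n = 0.375000

Trapezoidal rule: (h/2)[f(x₀) + 2f(x₁) + 2f(x₂) + ... + f(xₙ)]

x_0 = 2.0000, f(x_0) = 1.818595, coefficient = 1
x_1 = 2.3750, f(x_1) = 1.647502, coefficient = 2
x_2 = 2.7500, f(x_2) = 1.049568, coefficient = 2
x_3 = 3.1250, f(x_3) = 0.051850, coefficient = 2
x_4 = 3.5000, f(x_4) = -1.227741, coefficient = 2
x_5 = 3.8750, f(x_5) = -2.593944, coefficient = 2
x_6 = 4.2500, f(x_6) = -3.803705, coefficient = 1

I ≈ (0.375000/2) × -4.130641 = -0.774495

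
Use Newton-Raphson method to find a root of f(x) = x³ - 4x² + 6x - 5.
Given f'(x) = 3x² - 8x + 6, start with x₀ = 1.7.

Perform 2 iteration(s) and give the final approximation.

f(x) = x³ - 4x² + 6x - 5
f'(x) = 3x² - 8x + 6
x₀ = 1.7

Newton-Raphson formula: x_{n+1} = x_n - f(x_n)/f'(x_n)

Iteration 1:
  f(1.700000) = -1.447000
  f'(1.700000) = 1.070000
  x_1 = 1.700000 - (-1.447000)/1.070000 = 3.052336
Iteration 2:
  f(3.052336) = 4.484867
  f'(3.052336) = 9.531582
  x_2 = 3.052336 - 4.484867/9.531582 = 2.581809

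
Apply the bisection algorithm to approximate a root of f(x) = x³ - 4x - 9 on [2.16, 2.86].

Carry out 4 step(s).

f(x) = x³ - 4x - 9
Initial interval: [2.16, 2.86]

Iteration 1:
  c_1 = (2.160000 + 2.860000)/2 = 2.510000
  f(c_1) = f(2.510000) = -3.226749
  f(a) × f(c) ≥ 0, new interval: [2.510000, 2.860000]
Iteration 2:
  c_2 = (2.510000 + 2.860000)/2 = 2.685000
  f(c_2) = f(2.685000) = -0.383231
  f(a) × f(c) ≥ 0, new interval: [2.685000, 2.860000]
Iteration 3:
  c_3 = (2.685000 + 2.860000)/2 = 2.772500
  f(c_3) = f(2.772500) = 1.221532
  f(a) × f(c) < 0, new interval: [2.685000, 2.772500]
Iteration 4:
  c_4 = (2.685000 + 2.772500)/2 = 2.728750
  f(c_4) = f(2.728750) = 0.403481
  f(a) × f(c) < 0, new interval: [2.685000, 2.728750]

After 4 iteration(s), the approximation is c_4 = 2.728750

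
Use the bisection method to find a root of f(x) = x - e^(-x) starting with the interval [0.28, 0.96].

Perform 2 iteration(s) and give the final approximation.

f(x) = x - e^(-x)
Initial interval: [0.28, 0.96]

Iteration 1:
  c_1 = (0.280000 + 0.960000)/2 = 0.620000
  f(c_1) = f(0.620000) = 0.082056
  f(a) × f(c) < 0, new interval: [0.280000, 0.620000]
Iteration 2:
  c_2 = (0.280000 + 0.620000)/2 = 0.450000
  f(c_2) = f(0.450000) = -0.187628
  f(a) × f(c) ≥ 0, new interval: [0.450000, 0.620000]

After 2 iteration(s), the approximation is c_2 = 0.450000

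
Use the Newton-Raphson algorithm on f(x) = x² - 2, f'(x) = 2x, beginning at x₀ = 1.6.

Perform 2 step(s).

f(x) = x² - 2
f'(x) = 2x
x₀ = 1.6

Newton-Raphson formula: x_{n+1} = x_n - f(x_n)/f'(x_n)

Iteration 1:
  f(1.600000) = 0.560000
  f'(1.600000) = 3.200000
  x_1 = 1.600000 - 0.560000/3.200000 = 1.425000
Iteration 2:
  f(1.425000) = 0.030625
  f'(1.425000) = 2.850000
  x_2 = 1.425000 - 0.030625/2.850000 = 1.414254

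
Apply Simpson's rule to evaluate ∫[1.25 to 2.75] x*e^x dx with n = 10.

f(x) = x*e^x
a = 1.25, b = 2.75, n = 10
h = (b - a)/n = 0.150000

Simpson's rule: (h/3)[f(x₀) + 4f(x₁) + 2f(x₂) + ... + f(xₙ)]

x_0 = 1.2500, f(x_0) = 4.362929, coefficient = 1
x_1 = 1.4000, f(x_1) = 5.677280, coefficient = 4
x_2 = 1.5500, f(x_2) = 7.302779, coefficient = 2
x_3 = 1.7000, f(x_3) = 9.305711, coefficient = 4
x_4 = 1.8500, f(x_4) = 11.765666, coefficient = 2
x_5 = 2.0000, f(x_5) = 14.778112, coefficient = 4
x_6 = 2.1500, f(x_6) = 18.457446, coefficient = 2
x_7 = 2.3000, f(x_7) = 22.940620, coefficient = 4
x_8 = 2.4500, f(x_8) = 28.391449, coefficient = 2
x_9 = 2.6000, f(x_9) = 35.005719, coefficient = 4
x_10 = 2.7500, f(x_10) = 43.017238, coefficient = 1

I ≈ (0.150000/3) × 530.044611 = 26.502231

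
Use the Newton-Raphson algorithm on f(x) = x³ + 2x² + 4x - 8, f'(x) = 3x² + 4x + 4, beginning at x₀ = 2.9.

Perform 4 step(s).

f(x) = x³ + 2x² + 4x - 8
f'(x) = 3x² + 4x + 4
x₀ = 2.9

Newton-Raphson formula: x_{n+1} = x_n - f(x_n)/f'(x_n)

Iteration 1:
  f(2.900000) = 44.809000
  f'(2.900000) = 40.830000
  x_1 = 2.900000 - 44.809000/40.830000 = 1.802547
Iteration 2:
  f(1.802547) = 11.565334
  f'(1.802547) = 20.957717
  x_2 = 1.802547 - 11.565334/20.957717 = 1.250706
Iteration 3:
  f(1.250706) = 2.087789
  f'(1.250706) = 13.695619
  x_3 = 1.250706 - 2.087789/13.695619 = 1.098264
Iteration 4:
  f(1.098264) = 0.130129
  f'(1.098264) = 12.011605
  x_4 = 1.098264 - 0.130129/12.011605 = 1.087430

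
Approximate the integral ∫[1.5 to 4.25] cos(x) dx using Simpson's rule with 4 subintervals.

f(x) = cos(x)
a = 1.5, b = 4.25, n = 4
h = (b - a)/n = 0.687500

Simpson's rule: (h/3)[f(x₀) + 4f(x₁) + 2f(x₂) + ... + f(xₙ)]

x_0 = 1.5000, f(x_0) = 0.070737, coefficient = 1
x_1 = 2.1875, f(x_1) = -0.578349, coefficient = 4
x_2 = 2.8750, f(x_2) = -0.964674, coefficient = 2
x_3 = 3.5625, f(x_3) = -0.912719, coefficient = 4
x_4 = 4.2500, f(x_4) = -0.446087, coefficient = 1

I ≈ (0.687500/3) × -8.268970 = -1.894972
Exact value: -1.892484
Error: 0.002488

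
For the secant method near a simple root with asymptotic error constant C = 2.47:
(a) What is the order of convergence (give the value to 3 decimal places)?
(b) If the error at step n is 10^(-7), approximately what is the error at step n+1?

(a) Secant method has superlinear convergence with order φ = (1+√5)/2 ≈ 1.618.
    This means |e_{n+1}| ≈ C|e_n|^1.618.

(b) With |e_n| = 10^(-7) and C = 2.47:
    |e_{n+1}| ≈ 2.47 × (10^(-7))^1.618 = 2.47 × 10^(-11.33)

(a) ≈ 1.618 (golden ratio); (b) |e_{n+1}| ≈ 1.165e-11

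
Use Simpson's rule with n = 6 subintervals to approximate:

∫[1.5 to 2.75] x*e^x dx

f(x) = x*e^x
a = 1.5, b = 2.75, n = 6
h = (b - a)/n = 0.208333

Simpson's rule: (h/3)[f(x₀) + 4f(x₁) + 2f(x₂) + ... + f(xₙ)]

x_0 = 1.5000, f(x_0) = 6.722534, coefficient = 1
x_1 = 1.7083, f(x_1) = 9.429580, coefficient = 4
x_2 = 1.9167, f(x_2) = 13.029998, coefficient = 2
x_3 = 2.1250, f(x_3) = 17.792407, coefficient = 4
x_4 = 2.3333, f(x_4) = 24.061937, coefficient = 2
x_5 = 2.5417, f(x_5) = 32.281254, coefficient = 4
x_6 = 2.7500, f(x_6) = 43.017238, coefficient = 1

I ≈ (0.208333/3) × 361.936607 = 25.134487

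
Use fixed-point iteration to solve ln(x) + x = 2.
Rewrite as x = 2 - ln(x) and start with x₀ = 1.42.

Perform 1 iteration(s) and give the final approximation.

Equation: ln(x) + x = 2
Fixed-point form: x = 2 - ln(x)
x₀ = 1.42

x_1 = g(1.420000) = 1.649343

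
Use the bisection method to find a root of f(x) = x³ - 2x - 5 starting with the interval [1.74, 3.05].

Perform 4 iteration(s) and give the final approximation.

f(x) = x³ - 2x - 5
Initial interval: [1.74, 3.05]

Iteration 1:
  c_1 = (1.740000 + 3.050000)/2 = 2.395000
  f(c_1) = f(2.395000) = 3.947780
  f(a) × f(c) < 0, new interval: [1.740000, 2.395000]
Iteration 2:
  c_2 = (1.740000 + 2.395000)/2 = 2.067500
  f(c_2) = f(2.067500) = -0.297355
  f(a) × f(c) ≥ 0, new interval: [2.067500, 2.395000]
Iteration 3:
  c_3 = (2.067500 + 2.395000)/2 = 2.231250
  f(c_3) = f(2.231250) = 1.645726
  f(a) × f(c) < 0, new interval: [2.067500, 2.231250]
Iteration 4:
  c_4 = (2.067500 + 2.231250)/2 = 2.149375
  f(c_4) = f(2.149375) = 0.630960
  f(a) × f(c) < 0, new interval: [2.067500, 2.149375]

After 4 iteration(s), the approximation is c_4 = 2.149375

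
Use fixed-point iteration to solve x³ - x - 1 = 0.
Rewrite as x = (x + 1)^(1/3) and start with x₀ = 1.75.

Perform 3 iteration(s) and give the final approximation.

Equation: x³ - x - 1 = 0
Fixed-point form: x = (x + 1)^(1/3)
x₀ = 1.75

x_1 = g(1.750000) = 1.401020
x_2 = g(1.401020) = 1.339055
x_3 = g(1.339055) = 1.327436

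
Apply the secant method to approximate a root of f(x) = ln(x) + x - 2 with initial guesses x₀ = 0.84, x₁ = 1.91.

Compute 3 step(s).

f(x) = ln(x) + x - 2
x₀ = 0.84, x₁ = 1.91

Secant formula: x_{n+1} = x_n - f(x_n)(x_n - x_{n-1})/(f(x_n) - f(x_{n-1}))

Iteration 1:
  f(0.840000) = -1.334353
  f(1.910000) = 0.557103
  x_2 = 1.910000 - 0.557103×(1.910000 - 0.840000)/(0.557103 - (-1.334353))
       = 1.594846
Iteration 2:
  f(1.910000) = 0.557103
  f(1.594846) = 0.061623
  x_3 = 1.594846 - 0.061623×(1.594846 - 1.910000)/(0.061623 - 0.557103)
       = 1.555650
Iteration 3:
  f(1.594846) = 0.061623
  f(1.555650) = -0.002456
  x_4 = 1.555650 - (-0.002456)×(1.555650 - 1.594846)/(-0.002456 - 0.061623)
       = 1.557153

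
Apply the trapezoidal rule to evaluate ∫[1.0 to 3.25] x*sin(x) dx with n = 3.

f(x) = x*sin(x)
a = 1.0, b = 3.25, n = 3
h = (b - a)/n = 0.750000

Trapezoidal rule: (h/2)[f(x₀) + 2f(x₁) + 2f(x₂) + ... + f(xₙ)]

x_0 = 1.0000, f(x_0) = 0.841471, coefficient = 1
x_1 = 1.7500, f(x_1) = 1.721975, coefficient = 2
x_2 = 2.5000, f(x_2) = 1.496180, coefficient = 2
x_3 = 3.2500, f(x_3) = -0.351634, coefficient = 1

I ≈ (0.750000/2) × 6.926148 = 2.597306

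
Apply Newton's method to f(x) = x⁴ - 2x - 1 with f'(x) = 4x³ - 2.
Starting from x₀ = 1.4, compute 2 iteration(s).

f(x) = x⁴ - 2x - 1
f'(x) = 4x³ - 2
x₀ = 1.4

Newton-Raphson formula: x_{n+1} = x_n - f(x_n)/f'(x_n)

Iteration 1:
  f(1.400000) = 0.041600
  f'(1.400000) = 8.976000
  x_1 = 1.400000 - 0.041600/8.976000 = 1.395365
Iteration 2:
  f(1.395365) = 0.000252
  f'(1.395365) = 8.867355
  x_2 = 1.395365 - 0.000252/8.867355 = 1.395337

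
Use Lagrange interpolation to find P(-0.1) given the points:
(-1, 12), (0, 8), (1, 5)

Lagrange interpolation formula:
P(x) = Σ yᵢ × Lᵢ(x)
where Lᵢ(x) = Π_{j≠i} (x - xⱼ)/(xᵢ - xⱼ)

L_0(-0.1) = (-0.1 - 0)/(-1 - 0) × (-0.1 - 1)/(-1 - 1) = 0.055000
L_1(-0.1) = (-0.1 - (-1))/(0 - (-1)) × (-0.1 - 1)/(0 - 1) = 0.990000
L_2(-0.1) = (-0.1 - (-1))/(1 - (-1)) × (-0.1 - 0)/(1 - 0) = -0.045000

P(-0.1) = 12×L_0(-0.1) + 8×L_1(-0.1) + 5×L_2(-0.1)
P(-0.1) = 8.355000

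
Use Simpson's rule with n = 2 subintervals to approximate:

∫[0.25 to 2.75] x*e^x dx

f(x) = x*e^x
a = 0.25, b = 2.75, n = 2
h = (b - a)/n = 1.250000

Simpson's rule: (h/3)[f(x₀) + 4f(x₁) + 2f(x₂) + ... + f(xₙ)]

x_0 = 0.2500, f(x_0) = 0.321006, coefficient = 1
x_1 = 1.5000, f(x_1) = 6.722534, coefficient = 4
x_2 = 2.7500, f(x_2) = 43.017238, coefficient = 1

I ≈ (1.250000/3) × 70.228378 = 29.261824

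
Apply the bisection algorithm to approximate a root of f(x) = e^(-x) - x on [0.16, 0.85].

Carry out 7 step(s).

f(x) = e^(-x) - x
Initial interval: [0.16, 0.85]

Iteration 1:
  c_1 = (0.160000 + 0.850000)/2 = 0.505000
  f(c_1) = f(0.505000) = 0.098506
  f(a) × f(c) ≥ 0, new interval: [0.505000, 0.850000]
Iteration 2:
  c_2 = (0.505000 + 0.850000)/2 = 0.677500
  f(c_2) = f(0.677500) = -0.169615
  f(a) × f(c) < 0, new interval: [0.505000, 0.677500]
Iteration 3:
  c_3 = (0.505000 + 0.677500)/2 = 0.591250
  f(c_3) = f(0.591250) = -0.037615
  f(a) × f(c) < 0, new interval: [0.505000, 0.591250]
Iteration 4:
  c_4 = (0.505000 + 0.591250)/2 = 0.548125
  f(c_4) = f(0.548125) = 0.029908
  f(a) × f(c) ≥ 0, new interval: [0.548125, 0.591250]
Iteration 5:
  c_5 = (0.548125 + 0.591250)/2 = 0.569688
  f(c_5) = f(0.569688) = -0.003985
  f(a) × f(c) < 0, new interval: [0.548125, 0.569688]
Iteration 6:
  c_6 = (0.548125 + 0.569688)/2 = 0.558906
  f(c_6) = f(0.558906) = 0.012928
  f(a) × f(c) ≥ 0, new interval: [0.558906, 0.569688]
Iteration 7:
  c_7 = (0.558906 + 0.569688)/2 = 0.564297
  f(c_7) = f(0.564297) = 0.004463
  f(a) × f(c) ≥ 0, new interval: [0.564297, 0.569688]

After 7 iteration(s), the approximation is c_7 = 0.564297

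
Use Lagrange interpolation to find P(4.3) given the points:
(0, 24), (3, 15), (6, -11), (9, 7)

Lagrange interpolation formula:
P(x) = Σ yᵢ × Lᵢ(x)
where Lᵢ(x) = Π_{j≠i} (x - xⱼ)/(xᵢ - xⱼ)

L_0(4.3) = (4.3 - 3)/(0 - 3) × (4.3 - 6)/(0 - 6) × (4.3 - 9)/(0 - 9) = -0.064117
L_1(4.3) = (4.3 - 0)/(3 - 0) × (4.3 - 6)/(3 - 6) × (4.3 - 9)/(3 - 9) = 0.636241
L_2(4.3) = (4.3 - 0)/(6 - 0) × (4.3 - 3)/(6 - 3) × (4.3 - 9)/(6 - 9) = 0.486537
L_3(4.3) = (4.3 - 0)/(9 - 0) × (4.3 - 3)/(9 - 3) × (4.3 - 6)/(9 - 6) = -0.058660

P(4.3) = 24×L_0(4.3) + 15×L_1(4.3) + (-11)×L_2(4.3) + 7×L_3(4.3)
P(4.3) = 2.242265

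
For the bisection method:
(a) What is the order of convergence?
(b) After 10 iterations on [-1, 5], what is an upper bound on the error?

(a) Bisection has linear (order 1) convergence; the error is halved each step.

(b) Error bound = (b-a)/2^n = (5 - (-1))/2^{10}
    = 6/2^{10}

(a) 1 (linear); (b) error ≤ 5.86e-03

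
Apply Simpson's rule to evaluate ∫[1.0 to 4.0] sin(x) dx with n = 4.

f(x) = sin(x)
a = 1.0, b = 4.0, n = 4
h = (b - a)/n = 0.750000

Simpson's rule: (h/3)[f(x₀) + 4f(x₁) + 2f(x₂) + ... + f(xₙ)]

x_0 = 1.0000, f(x_0) = 0.841471, coefficient = 1
x_1 = 1.7500, f(x_1) = 0.983986, coefficient = 4
x_2 = 2.5000, f(x_2) = 0.598472, coefficient = 2
x_3 = 3.2500, f(x_3) = -0.108195, coefficient = 4
x_4 = 4.0000, f(x_4) = -0.756802, coefficient = 1

I ≈ (0.750000/3) × 4.784776 = 1.196194
Exact value: 1.193946
Error: 0.002248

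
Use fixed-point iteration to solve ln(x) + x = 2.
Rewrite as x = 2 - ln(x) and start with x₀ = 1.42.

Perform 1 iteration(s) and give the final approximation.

Equation: ln(x) + x = 2
Fixed-point form: x = 2 - ln(x)
x₀ = 1.42

x_1 = g(1.420000) = 1.649343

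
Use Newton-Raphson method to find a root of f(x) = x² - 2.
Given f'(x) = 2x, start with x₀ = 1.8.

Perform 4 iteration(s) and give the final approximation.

f(x) = x² - 2
f'(x) = 2x
x₀ = 1.8

Newton-Raphson formula: x_{n+1} = x_n - f(x_n)/f'(x_n)

Iteration 1:
  f(1.800000) = 1.240000
  f'(1.800000) = 3.600000
  x_1 = 1.800000 - 1.240000/3.600000 = 1.455556
Iteration 2:
  f(1.455556) = 0.118642
  f'(1.455556) = 2.911111
  x_2 = 1.455556 - 0.118642/2.911111 = 1.414801
Iteration 3:
  f(1.414801) = 0.001661
  f'(1.414801) = 2.829601
  x_3 = 1.414801 - 0.001661/2.829601 = 1.414214
Iteration 4:
  f(1.414214) = 0.000000
  f'(1.414214) = 2.828427
  x_4 = 1.414214 - 0.000000/2.828427 = 1.414214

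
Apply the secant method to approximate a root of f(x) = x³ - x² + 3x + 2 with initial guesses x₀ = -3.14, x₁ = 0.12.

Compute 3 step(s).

f(x) = x³ - x² + 3x + 2
x₀ = -3.14, x₁ = 0.12

Secant formula: x_{n+1} = x_n - f(x_n)(x_n - x_{n-1})/(f(x_n) - f(x_{n-1}))

Iteration 1:
  f(-3.140000) = -48.238744
  f(0.120000) = 2.347328
  x_2 = 0.120000 - 2.347328×(0.120000 - (-3.140000))/(2.347328 - (-48.238744))
       = -0.031273
Iteration 2:
  f(0.120000) = 2.347328
  f(-0.031273) = 1.905173
  x_3 = -0.031273 - 1.905173×(-0.031273 - 0.120000)/(1.905173 - 2.347328)
       = -0.683082
Iteration 3:
  f(-0.031273) = 1.905173
  f(-0.683082) = -0.834576
  x_4 = -0.683082 - (-0.834576)×(-0.683082 - (-0.031273))/(-0.834576 - 1.905173)
       = -0.484530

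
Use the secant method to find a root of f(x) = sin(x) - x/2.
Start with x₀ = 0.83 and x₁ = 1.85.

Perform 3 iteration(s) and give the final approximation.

f(x) = sin(x) - x/2
x₀ = 0.83, x₁ = 1.85

Secant formula: x_{n+1} = x_n - f(x_n)(x_n - x_{n-1})/(f(x_n) - f(x_{n-1}))

Iteration 1:
  f(0.830000) = 0.322931
  f(1.850000) = 0.036275
  x_2 = 1.850000 - 0.036275×(1.850000 - 0.830000)/(0.036275 - 0.322931)
       = 1.979077
Iteration 2:
  f(1.850000) = 0.036275
  f(1.979077) = -0.071734
  x_3 = 1.979077 - (-0.071734)×(1.979077 - 1.850000)/(-0.071734 - 0.036275)
       = 1.893351
Iteration 3:
  f(1.979077) = -0.071734
  f(1.893351) = 0.001753
  x_4 = 1.893351 - 0.001753×(1.893351 - 1.979077)/(0.001753 - (-0.071734))
       = 1.895396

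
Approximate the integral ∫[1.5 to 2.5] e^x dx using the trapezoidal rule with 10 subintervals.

f(x) = e^x
a = 1.5, b = 2.5, n = 10
h = (b - a)/n = 0.100000

Trapezoidal rule: (h/2)[f(x₀) + 2f(x₁) + 2f(x₂) + ... + f(xₙ)]

x_0 = 1.5000, f(x_0) = 4.481689, coefficient = 1
x_1 = 1.6000, f(x_1) = 4.953032, coefficient = 2
x_2 = 1.7000, f(x_2) = 5.473947, coefficient = 2
x_3 = 1.8000, f(x_3) = 6.049647, coefficient = 2
x_4 = 1.9000, f(x_4) = 6.685894, coefficient = 2
x_5 = 2.0000, f(x_5) = 7.389056, coefficient = 2
x_6 = 2.1000, f(x_6) = 8.166170, coefficient = 2
x_7 = 2.2000, f(x_7) = 9.025013, coefficient = 2
x_8 = 2.3000, f(x_8) = 9.974182, coefficient = 2
x_9 = 2.4000, f(x_9) = 11.023176, coefficient = 2
x_10 = 2.5000, f(x_10) = 12.182494, coefficient = 1

I ≈ (0.100000/2) × 154.144423 = 7.707221
Exact value: 7.700805
Error: 0.006416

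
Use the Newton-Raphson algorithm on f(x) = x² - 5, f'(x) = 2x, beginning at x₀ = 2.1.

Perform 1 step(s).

f(x) = x² - 5
f'(x) = 2x
x₀ = 2.1

Newton-Raphson formula: x_{n+1} = x_n - f(x_n)/f'(x_n)

Iteration 1:
  f(2.100000) = -0.590000
  f'(2.100000) = 4.200000
  x_1 = 2.100000 - (-0.590000)/4.200000 = 2.240476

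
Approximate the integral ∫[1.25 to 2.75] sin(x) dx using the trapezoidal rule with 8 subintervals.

f(x) = sin(x)
a = 1.25, b = 2.75, n = 8
h = (b - a)/n = 0.187500

Trapezoidal rule: (h/2)[f(x₀) + 2f(x₁) + 2f(x₂) + ... + f(xₙ)]

x_0 = 1.2500, f(x_0) = 0.948985, coefficient = 1
x_1 = 1.4375, f(x_1) = 0.991129, coefficient = 2
x_2 = 1.6250, f(x_2) = 0.998531, coefficient = 2
x_3 = 1.8125, f(x_3) = 0.970932, coefficient = 2
x_4 = 2.0000, f(x_4) = 0.909297, coefficient = 2
x_5 = 2.1875, f(x_5) = 0.815789, coefficient = 2
x_6 = 2.3750, f(x_6) = 0.693685, coefficient = 2
x_7 = 2.5625, f(x_7) = 0.547265, coefficient = 2
x_8 = 2.7500, f(x_8) = 0.381661, coefficient = 1

I ≈ (0.187500/2) × 13.183903 = 1.235991
Exact value: 1.239625
Error: 0.003634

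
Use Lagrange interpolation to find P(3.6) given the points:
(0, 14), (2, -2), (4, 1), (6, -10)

Lagrange interpolation formula:
P(x) = Σ yᵢ × Lᵢ(x)
where Lᵢ(x) = Π_{j≠i} (x - xⱼ)/(xᵢ - xⱼ)

L_0(3.6) = (3.6 - 2)/(0 - 2) × (3.6 - 4)/(0 - 4) × (3.6 - 6)/(0 - 6) = -0.032000
L_1(3.6) = (3.6 - 0)/(2 - 0) × (3.6 - 4)/(2 - 4) × (3.6 - 6)/(2 - 6) = 0.216000
L_2(3.6) = (3.6 - 0)/(4 - 0) × (3.6 - 2)/(4 - 2) × (3.6 - 6)/(4 - 6) = 0.864000
L_3(3.6) = (3.6 - 0)/(6 - 0) × (3.6 - 2)/(6 - 2) × (3.6 - 4)/(6 - 4) = -0.048000

P(3.6) = 14×L_0(3.6) + (-2)×L_1(3.6) + 1×L_2(3.6) + (-10)×L_3(3.6)
P(3.6) = 0.464000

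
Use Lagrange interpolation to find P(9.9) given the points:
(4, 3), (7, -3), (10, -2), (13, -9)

Lagrange interpolation formula:
P(x) = Σ yᵢ × Lᵢ(x)
where Lᵢ(x) = Π_{j≠i} (x - xⱼ)/(xᵢ - xⱼ)

L_0(9.9) = (9.9 - 7)/(4 - 7) × (9.9 - 10)/(4 - 10) × (9.9 - 13)/(4 - 13) = -0.005549
L_1(9.9) = (9.9 - 4)/(7 - 4) × (9.9 - 10)/(7 - 10) × (9.9 - 13)/(7 - 13) = 0.033870
L_2(9.9) = (9.9 - 4)/(10 - 4) × (9.9 - 7)/(10 - 7) × (9.9 - 13)/(10 - 13) = 0.982241
L_3(9.9) = (9.9 - 4)/(13 - 4) × (9.9 - 7)/(13 - 7) × (9.9 - 10)/(13 - 10) = -0.010562

P(9.9) = 3×L_0(9.9) + (-3)×L_1(9.9) + (-2)×L_2(9.9) + (-9)×L_3(9.9)
P(9.9) = -1.987685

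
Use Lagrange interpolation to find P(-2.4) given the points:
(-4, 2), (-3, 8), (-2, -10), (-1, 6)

Lagrange interpolation formula:
P(x) = Σ yᵢ × Lᵢ(x)
where Lᵢ(x) = Π_{j≠i} (x - xⱼ)/(xᵢ - xⱼ)

L_0(-2.4) = (-2.4 - (-3))/(-4 - (-3)) × (-2.4 - (-2))/(-4 - (-2)) × (-2.4 - (-1))/(-4 - (-1)) = -0.056000
L_1(-2.4) = (-2.4 - (-4))/(-3 - (-4)) × (-2.4 - (-2))/(-3 - (-2)) × (-2.4 - (-1))/(-3 - (-1)) = 0.448000
L_2(-2.4) = (-2.4 - (-4))/(-2 - (-4)) × (-2.4 - (-3))/(-2 - (-3)) × (-2.4 - (-1))/(-2 - (-1)) = 0.672000
L_3(-2.4) = (-2.4 - (-4))/(-1 - (-4)) × (-2.4 - (-3))/(-1 - (-3)) × (-2.4 - (-2))/(-1 - (-2)) = -0.064000

P(-2.4) = 2×L_0(-2.4) + 8×L_1(-2.4) + (-10)×L_2(-2.4) + 6×L_3(-2.4)
P(-2.4) = -3.632000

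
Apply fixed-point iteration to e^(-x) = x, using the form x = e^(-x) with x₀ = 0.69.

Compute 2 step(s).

Equation: e^(-x) = x
Fixed-point form: x = e^(-x)
x₀ = 0.69

x_1 = g(0.690000) = 0.501576
x_2 = g(0.501576) = 0.605575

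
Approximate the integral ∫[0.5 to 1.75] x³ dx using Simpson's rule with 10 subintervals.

f(x) = x³
a = 0.5, b = 1.75, n = 10
h = (b - a)/n = 0.125000

Simpson's rule: (h/3)[f(x₀) + 4f(x₁) + 2f(x₂) + ... + f(xₙ)]

x_0 = 0.5000, f(x_0) = 0.125000, coefficient = 1
x_1 = 0.6250, f(x_1) = 0.244141, coefficient = 4
x_2 = 0.7500, f(x_2) = 0.421875, coefficient = 2
x_3 = 0.8750, f(x_3) = 0.669922, coefficient = 4
x_4 = 1.0000, f(x_4) = 1.000000, coefficient = 2
x_5 = 1.1250, f(x_5) = 1.423828, coefficient = 4
x_6 = 1.2500, f(x_6) = 1.953125, coefficient = 2
x_7 = 1.3750, f(x_7) = 2.599609, coefficient = 4
x_8 = 1.5000, f(x_8) = 3.375000, coefficient = 2
x_9 = 1.6250, f(x_9) = 4.291016, coefficient = 4
x_10 = 1.7500, f(x_10) = 5.359375, coefficient = 1

I ≈ (0.125000/3) × 55.898438 = 2.329102
Exact value: 2.329102
Error: 0.000000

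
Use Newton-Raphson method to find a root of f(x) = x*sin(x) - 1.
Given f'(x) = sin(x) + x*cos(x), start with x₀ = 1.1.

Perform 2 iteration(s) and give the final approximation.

f(x) = x*sin(x) - 1
f'(x) = sin(x) + x*cos(x)
x₀ = 1.1

Newton-Raphson formula: x_{n+1} = x_n - f(x_n)/f'(x_n)

Iteration 1:
  f(1.100000) = -0.019672
  f'(1.100000) = 1.390163
  x_1 = 1.100000 - (-0.019672)/1.390163 = 1.114151
Iteration 2:
  f(1.114151) = -0.000009
  f'(1.114151) = 1.388810
  x_2 = 1.114151 - (-0.000009)/1.388810 = 1.114157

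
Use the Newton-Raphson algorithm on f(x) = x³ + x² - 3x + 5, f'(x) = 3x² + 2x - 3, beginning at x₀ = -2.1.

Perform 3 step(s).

f(x) = x³ + x² - 3x + 5
f'(x) = 3x² + 2x - 3
x₀ = -2.1

Newton-Raphson formula: x_{n+1} = x_n - f(x_n)/f'(x_n)

Iteration 1:
  f(-2.100000) = 6.449000
  f'(-2.100000) = 6.030000
  x_1 = -2.100000 - 6.449000/6.030000 = -3.169486
Iteration 2:
  f(-3.169486) = -7.285419
  f'(-3.169486) = 20.797951
  x_2 = -3.169486 - (-7.285419)/20.797951 = -2.819191
Iteration 3:
  f(-2.819191) = -1.001060
  f'(-2.819191) = 15.205130
  x_3 = -2.819191 - (-1.001060)/15.205130 = -2.753354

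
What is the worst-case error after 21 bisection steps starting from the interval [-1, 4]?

Bisection error bound: |error| ≤ (b-a)/2^n
|error| ≤ (4 - (-1))/2^21 = 5/2^21
|error| ≤ 0.0000023842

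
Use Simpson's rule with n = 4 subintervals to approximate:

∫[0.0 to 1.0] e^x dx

f(x) = e^x
a = 0.0, b = 1.0, n = 4
h = (b - a)/n = 0.250000

Simpson's rule: (h/3)[f(x₀) + 4f(x₁) + 2f(x₂) + ... + f(xₙ)]

x_0 = 0.0000, f(x_0) = 1.000000, coefficient = 1
x_1 = 0.2500, f(x_1) = 1.284025, coefficient = 4
x_2 = 0.5000, f(x_2) = 1.648721, coefficient = 2
x_3 = 0.7500, f(x_3) = 2.117000, coefficient = 4
x_4 = 1.0000, f(x_4) = 2.718282, coefficient = 1

I ≈ (0.250000/3) × 20.619826 = 1.718319
Exact value: 1.718282
Error: 0.000037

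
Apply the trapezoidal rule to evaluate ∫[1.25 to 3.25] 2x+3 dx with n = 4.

f(x) = 2x+3
a = 1.25, b = 3.25, n = 4
h = (b - a)/n = 0.500000

Trapezoidal rule: (h/2)[f(x₀) + 2f(x₁) + 2f(x₂) + ... + f(xₙ)]

x_0 = 1.2500, f(x_0) = 5.500000, coefficient = 1
x_1 = 1.7500, f(x_1) = 6.500000, coefficient = 2
x_2 = 2.2500, f(x_2) = 7.500000, coefficient = 2
x_3 = 2.7500, f(x_3) = 8.500000, coefficient = 2
x_4 = 3.2500, f(x_4) = 9.500000, coefficient = 1

I ≈ (0.500000/2) × 60.000000 = 15.000000
Exact value: 15.000000
Error: 0.000000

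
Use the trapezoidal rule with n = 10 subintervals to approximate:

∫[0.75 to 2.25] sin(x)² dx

f(x) = sin(x)²
a = 0.75, b = 2.25, n = 10
h = (b - a)/n = 0.150000

Trapezoidal rule: (h/2)[f(x₀) + 2f(x₁) + 2f(x₂) + ... + f(xₙ)]

x_0 = 0.7500, f(x_0) = 0.464631, coefficient = 1
x_1 = 0.9000, f(x_1) = 0.613601, coefficient = 2
x_2 = 1.0500, f(x_2) = 0.752423, coefficient = 2
x_3 = 1.2000, f(x_3) = 0.868697, coefficient = 2
x_4 = 1.3500, f(x_4) = 0.952036, coefficient = 2
x_5 = 1.5000, f(x_5) = 0.994996, coefficient = 2
x_6 = 1.6500, f(x_6) = 0.993740, coefficient = 2
x_7 = 1.8000, f(x_7) = 0.948379, coefficient = 2
x_8 = 1.9500, f(x_8) = 0.862966, coefficient = 2
x_9 = 2.1000, f(x_9) = 0.745130, coefficient = 2
x_10 = 2.2500, f(x_10) = 0.605398, coefficient = 1

I ≈ (0.150000/2) × 16.533967 = 1.240048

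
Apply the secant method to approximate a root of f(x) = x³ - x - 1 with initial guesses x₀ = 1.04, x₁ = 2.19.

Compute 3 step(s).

f(x) = x³ - x - 1
x₀ = 1.04, x₁ = 2.19

Secant formula: x_{n+1} = x_n - f(x_n)(x_n - x_{n-1})/(f(x_n) - f(x_{n-1}))

Iteration 1:
  f(1.040000) = -0.915136
  f(2.190000) = 7.313459
  x_2 = 2.190000 - 7.313459×(2.190000 - 1.040000)/(7.313459 - (-0.915136))
       = 1.167896
Iteration 2:
  f(2.190000) = 7.313459
  f(1.167896) = -0.574907
  x_3 = 1.167896 - (-0.574907)×(1.167896 - 2.190000)/(-0.574907 - 7.313459)
       = 1.242388
Iteration 3:
  f(1.167896) = -0.574907
  f(1.242388) = -0.324729
  x_4 = 1.242388 - (-0.324729)×(1.242388 - 1.167896)/(-0.324729 - (-0.574907))
       = 1.339077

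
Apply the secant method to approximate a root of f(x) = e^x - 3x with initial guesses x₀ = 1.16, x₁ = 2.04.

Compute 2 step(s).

f(x) = e^x - 3x
x₀ = 1.16, x₁ = 2.04

Secant formula: x_{n+1} = x_n - f(x_n)(x_n - x_{n-1})/(f(x_n) - f(x_{n-1}))

Iteration 1:
  f(1.160000) = -0.290067
  f(2.040000) = 1.570609
  x_2 = 2.040000 - 1.570609×(2.040000 - 1.160000)/(1.570609 - (-0.290067))
       = 1.297186
Iteration 2:
  f(2.040000) = 1.570609
  f(1.297186) = -0.232572
  x_3 = 1.297186 - (-0.232572)×(1.297186 - 2.040000)/(-0.232572 - 1.570609)
       = 1.392993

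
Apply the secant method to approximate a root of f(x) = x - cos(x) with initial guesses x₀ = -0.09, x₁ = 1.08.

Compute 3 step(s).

f(x) = x - cos(x)
x₀ = -0.09, x₁ = 1.08

Secant formula: x_{n+1} = x_n - f(x_n)(x_n - x_{n-1})/(f(x_n) - f(x_{n-1}))

Iteration 1:
  f(-0.090000) = -1.085953
  f(1.080000) = 0.608672
  x_2 = 1.080000 - 0.608672×(1.080000 - (-0.090000))/(0.608672 - (-1.085953))
       = 0.659762
Iteration 2:
  f(1.080000) = 0.608672
  f(0.659762) = -0.130376
  x_3 = 0.659762 - (-0.130376)×(0.659762 - 1.080000)/(-0.130376 - 0.608672)
       = 0.733897
Iteration 3:
  f(0.659762) = -0.130376
  f(0.733897) = -0.008674
  x_4 = 0.733897 - (-0.008674)×(0.733897 - 0.659762)/(-0.008674 - (-0.130376))
       = 0.739180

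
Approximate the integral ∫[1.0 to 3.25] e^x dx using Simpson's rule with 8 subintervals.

f(x) = e^x
a = 1.0, b = 3.25, n = 8
h = (b - a)/n = 0.281250

Simpson's rule: (h/3)[f(x₀) + 4f(x₁) + 2f(x₂) + ... + f(xₙ)]

x_0 = 1.0000, f(x_0) = 2.718282, coefficient = 1
x_1 = 1.2812, f(x_1) = 3.601138, coefficient = 4
x_2 = 1.5625, f(x_2) = 4.770733, coefficient = 2
x_3 = 1.8438, f(x_3) = 6.320195, coefficient = 4
x_4 = 2.1250, f(x_4) = 8.372897, coefficient = 2
x_5 = 2.4062, f(x_5) = 11.092287, coefficient = 4
x_6 = 2.6875, f(x_6) = 14.694893, coefficient = 2
x_7 = 2.9688, f(x_7) = 19.467570, coefficient = 4
x_8 = 3.2500, f(x_8) = 25.790340, coefficient = 1

I ≈ (0.281250/3) × 246.110428 = 23.072853
Exact value: 23.072058
Error: 0.000795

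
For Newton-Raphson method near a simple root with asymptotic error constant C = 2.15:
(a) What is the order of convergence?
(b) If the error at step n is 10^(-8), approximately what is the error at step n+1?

(a) Newton-Raphson has quadratic (order 2) convergence near simple roots.
    This means |e_{n+1}| ≈ C|e_n|².

(b) With |e_n| = 10^(-8) and C = 2.15:
    |e_{n+1}| ≈ 2.15 × (10^(-8))² = 2.15 × 10^(-16)

(a) 2 (quadratic); (b) |e_{n+1}| ≈ 2.150e-16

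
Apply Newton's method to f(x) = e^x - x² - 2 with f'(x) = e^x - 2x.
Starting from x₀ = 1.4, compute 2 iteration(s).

f(x) = e^x - x² - 2
f'(x) = e^x - 2x
x₀ = 1.4

Newton-Raphson formula: x_{n+1} = x_n - f(x_n)/f'(x_n)

Iteration 1:
  f(1.400000) = 0.095200
  f'(1.400000) = 1.255200
  x_1 = 1.400000 - 0.095200/1.255200 = 1.324156
Iteration 2:
  f(1.324156) = 0.005622
  f'(1.324156) = 1.110699
  x_2 = 1.324156 - 0.005622/1.110699 = 1.319094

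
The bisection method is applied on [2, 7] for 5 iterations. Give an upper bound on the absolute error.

Bisection error bound: |error| ≤ (b-a)/2^n
|error| ≤ (7 - 2)/2^5 = 5/2^5
|error| ≤ 0.1562500000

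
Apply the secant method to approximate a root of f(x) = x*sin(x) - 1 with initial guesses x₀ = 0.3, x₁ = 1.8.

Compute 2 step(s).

f(x) = x*sin(x) - 1
x₀ = 0.3, x₁ = 1.8

Secant formula: x_{n+1} = x_n - f(x_n)(x_n - x_{n-1})/(f(x_n) - f(x_{n-1}))

Iteration 1:
  f(0.300000) = -0.911344
  f(1.800000) = 0.752926
  x_2 = 1.800000 - 0.752926×(1.800000 - 0.300000)/(0.752926 - (-0.911344))
       = 1.121391
Iteration 2:
  f(1.800000) = 0.752926
  f(1.121391) = 0.010043
  x_3 = 1.121391 - 0.010043×(1.121391 - 1.800000)/(0.010043 - 0.752926)
       = 1.112217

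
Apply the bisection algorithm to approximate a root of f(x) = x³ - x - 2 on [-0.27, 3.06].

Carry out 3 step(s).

f(x) = x³ - x - 2
Initial interval: [-0.27, 3.06]

Iteration 1:
  c_1 = (-0.270000 + 3.060000)/2 = 1.395000
  f(c_1) = f(1.395000) = -0.680295
  f(a) × f(c) ≥ 0, new interval: [1.395000, 3.060000]
Iteration 2:
  c_2 = (1.395000 + 3.060000)/2 = 2.227500
  f(c_2) = f(2.227500) = 6.824812
  f(a) × f(c) < 0, new interval: [1.395000, 2.227500]
Iteration 3:
  c_3 = (1.395000 + 2.227500)/2 = 1.811250
  f(c_3) = f(1.811250) = 2.130785
  f(a) × f(c) < 0, new interval: [1.395000, 1.811250]

After 3 iteration(s), the approximation is c_3 = 1.811250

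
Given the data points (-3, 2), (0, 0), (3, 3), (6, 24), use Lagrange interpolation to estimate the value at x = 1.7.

Lagrange interpolation formula:
P(x) = Σ yᵢ × Lᵢ(x)
where Lᵢ(x) = Π_{j≠i} (x - xⱼ)/(xᵢ - xⱼ)

L_0(1.7) = (1.7 - 0)/(-3 - 0) × (1.7 - 3)/(-3 - 3) × (1.7 - 6)/(-3 - 6) = -0.058660
L_1(1.7) = (1.7 - (-3))/(0 - (-3)) × (1.7 - 3)/(0 - 3) × (1.7 - 6)/(0 - 6) = 0.486537
L_2(1.7) = (1.7 - (-3))/(3 - (-3)) × (1.7 - 0)/(3 - 0) × (1.7 - 6)/(3 - 6) = 0.636241
L_3(1.7) = (1.7 - (-3))/(6 - (-3)) × (1.7 - 0)/(6 - 0) × (1.7 - 3)/(6 - 3) = -0.064117

P(1.7) = 2×L_0(1.7) + 0×L_1(1.7) + 3×L_2(1.7) + 24×L_3(1.7)
P(1.7) = 0.252586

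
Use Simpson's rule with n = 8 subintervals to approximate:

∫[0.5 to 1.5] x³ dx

f(x) = x³
a = 0.5, b = 1.5, n = 8
h = (b - a)/n = 0.125000

Simpson's rule: (h/3)[f(x₀) + 4f(x₁) + 2f(x₂) + ... + f(xₙ)]

x_0 = 0.5000, f(x_0) = 0.125000, coefficient = 1
x_1 = 0.6250, f(x_1) = 0.244141, coefficient = 4
x_2 = 0.7500, f(x_2) = 0.421875, coefficient = 2
x_3 = 0.8750, f(x_3) = 0.669922, coefficient = 4
x_4 = 1.0000, f(x_4) = 1.000000, coefficient = 2
x_5 = 1.1250, f(x_5) = 1.423828, coefficient = 4
x_6 = 1.2500, f(x_6) = 1.953125, coefficient = 2
x_7 = 1.3750, f(x_7) = 2.599609, coefficient = 4
x_8 = 1.5000, f(x_8) = 3.375000, coefficient = 1

I ≈ (0.125000/3) × 30.000000 = 1.250000
Exact value: 1.250000
Error: 0.000000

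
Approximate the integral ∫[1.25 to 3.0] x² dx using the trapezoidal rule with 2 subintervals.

f(x) = x²
a = 1.25, b = 3.0, n = 2
h = (b - a)/n = 0.875000

Trapezoidal rule: (h/2)[f(x₀) + 2f(x₁) + 2f(x₂) + ... + f(xₙ)]

x_0 = 1.2500, f(x_0) = 1.562500, coefficient = 1
x_1 = 2.1250, f(x_1) = 4.515625, coefficient = 2
x_2 = 3.0000, f(x_2) = 9.000000, coefficient = 1

I ≈ (0.875000/2) × 19.593750 = 8.572266
Exact value: 8.348958
Error: 0.223307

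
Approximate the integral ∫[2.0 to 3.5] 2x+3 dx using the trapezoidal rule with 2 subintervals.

f(x) = 2x+3
a = 2.0, b = 3.5, n = 2
h = (b - a)/n = 0.750000

Trapezoidal rule: (h/2)[f(x₀) + 2f(x₁) + 2f(x₂) + ... + f(xₙ)]

x_0 = 2.0000, f(x_0) = 7.000000, coefficient = 1
x_1 = 2.7500, f(x_1) = 8.500000, coefficient = 2
x_2 = 3.5000, f(x_2) = 10.000000, coefficient = 1

I ≈ (0.750000/2) × 34.000000 = 12.750000
Exact value: 12.750000
Error: 0.000000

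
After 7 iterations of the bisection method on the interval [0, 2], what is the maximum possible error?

Bisection error bound: |error| ≤ (b-a)/2^n
|error| ≤ (2 - 0)/2^7 = 2/2^7
|error| ≤ 0.0156250000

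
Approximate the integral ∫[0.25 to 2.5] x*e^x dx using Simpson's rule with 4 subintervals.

f(x) = x*e^x
a = 0.25, b = 2.5, n = 4
h = (b - a)/n = 0.562500

Simpson's rule: (h/3)[f(x₀) + 4f(x₁) + 2f(x₂) + ... + f(xₙ)]

x_0 = 0.2500, f(x_0) = 0.321006, coefficient = 1
x_1 = 0.8125, f(x_1) = 1.830997, coefficient = 4
x_2 = 1.3750, f(x_2) = 5.438230, coefficient = 2
x_3 = 1.9375, f(x_3) = 13.448916, coefficient = 4
x_4 = 2.5000, f(x_4) = 30.456235, coefficient = 1

I ≈ (0.562500/3) × 102.773353 = 19.270004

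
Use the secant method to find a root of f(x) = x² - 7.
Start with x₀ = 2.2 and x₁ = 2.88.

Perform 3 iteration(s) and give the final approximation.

f(x) = x² - 7
x₀ = 2.2, x₁ = 2.88

Secant formula: x_{n+1} = x_n - f(x_n)(x_n - x_{n-1})/(f(x_n) - f(x_{n-1}))

Iteration 1:
  f(2.200000) = -2.160000
  f(2.880000) = 1.294400
  x_2 = 2.880000 - 1.294400×(2.880000 - 2.200000)/(1.294400 - (-2.160000))
       = 2.625197
Iteration 2:
  f(2.880000) = 1.294400
  f(2.625197) = -0.108341
  x_3 = 2.625197 - (-0.108341)×(2.625197 - 2.880000)/(-0.108341 - 1.294400)
       = 2.644877
Iteration 3:
  f(2.625197) = -0.108341
  f(2.644877) = -0.004627
  x_4 = 2.644877 - (-0.004627)×(2.644877 - 2.625197)/(-0.004627 - (-0.108341))
       = 2.645755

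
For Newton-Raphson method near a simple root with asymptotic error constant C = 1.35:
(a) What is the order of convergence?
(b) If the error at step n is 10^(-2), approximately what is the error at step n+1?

(a) Newton-Raphson has quadratic (order 2) convergence near simple roots.
    This means |e_{n+1}| ≈ C|e_n|².

(b) With |e_n| = 10^(-2) and C = 1.35:
    |e_{n+1}| ≈ 1.35 × (10^(-2))² = 1.35 × 10^(-4)

(a) 2 (quadratic); (b) |e_{n+1}| ≈ 1.350e-04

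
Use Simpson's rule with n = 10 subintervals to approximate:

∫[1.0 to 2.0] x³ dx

f(x) = x³
a = 1.0, b = 2.0, n = 10
h = (b - a)/n = 0.100000

Simpson's rule: (h/3)[f(x₀) + 4f(x₁) + 2f(x₂) + ... + f(xₙ)]

x_0 = 1.0000, f(x_0) = 1.000000, coefficient = 1
x_1 = 1.1000, f(x_1) = 1.331000, coefficient = 4
x_2 = 1.2000, f(x_2) = 1.728000, coefficient = 2
x_3 = 1.3000, f(x_3) = 2.197000, coefficient = 4
x_4 = 1.4000, f(x_4) = 2.744000, coefficient = 2
x_5 = 1.5000, f(x_5) = 3.375000, coefficient = 4
x_6 = 1.6000, f(x_6) = 4.096000, coefficient = 2
x_7 = 1.7000, f(x_7) = 4.913000, coefficient = 4
x_8 = 1.8000, f(x_8) = 5.832000, coefficient = 2
x_9 = 1.9000, f(x_9) = 6.859000, coefficient = 4
x_10 = 2.0000, f(x_10) = 8.000000, coefficient = 1

I ≈ (0.100000/3) × 112.500000 = 3.750000
Exact value: 3.750000
Error: 0.000000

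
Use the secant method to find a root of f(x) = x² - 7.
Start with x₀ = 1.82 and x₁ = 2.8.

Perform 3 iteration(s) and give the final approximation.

f(x) = x² - 7
x₀ = 1.82, x₁ = 2.8

Secant formula: x_{n+1} = x_n - f(x_n)(x_n - x_{n-1})/(f(x_n) - f(x_{n-1}))

Iteration 1:
  f(1.820000) = -3.687600
  f(2.800000) = 0.840000
  x_2 = 2.800000 - 0.840000×(2.800000 - 1.820000)/(0.840000 - (-3.687600))
       = 2.618182
Iteration 2:
  f(2.800000) = 0.840000
  f(2.618182) = -0.145124
  x_3 = 2.618182 - (-0.145124)×(2.618182 - 2.800000)/(-0.145124 - 0.840000)
       = 2.644966
Iteration 3:
  f(2.618182) = -0.145124
  f(2.644966) = -0.004153
  x_4 = 2.644966 - (-0.004153)×(2.644966 - 2.618182)/(-0.004153 - (-0.145124))
       = 2.645755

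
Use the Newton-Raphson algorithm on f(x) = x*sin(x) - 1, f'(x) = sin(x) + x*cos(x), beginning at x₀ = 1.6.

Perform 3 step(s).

f(x) = x*sin(x) - 1
f'(x) = sin(x) + x*cos(x)
x₀ = 1.6

Newton-Raphson formula: x_{n+1} = x_n - f(x_n)/f'(x_n)

Iteration 1:
  f(1.600000) = 0.599318
  f'(1.600000) = 0.952854
  x_1 = 1.600000 - 0.599318/0.952854 = 0.971029
Iteration 2:
  f(0.971029) = -0.198448
  f'(0.971029) = 1.373565
  x_2 = 0.971029 - (-0.198448)/1.373565 = 1.115505
Iteration 3:
  f(1.115505) = 0.001872
  f'(1.115505) = 1.388647
  x_3 = 1.115505 - 0.001872/1.388647 = 1.114157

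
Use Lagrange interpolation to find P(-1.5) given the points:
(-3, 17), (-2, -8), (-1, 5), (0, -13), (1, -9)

Lagrange interpolation formula:
P(x) = Σ yᵢ × Lᵢ(x)
where Lᵢ(x) = Π_{j≠i} (x - xⱼ)/(xᵢ - xⱼ)

L_0(-1.5) = (-1.5 - (-2))/(-3 - (-2)) × (-1.5 - (-1))/(-3 - (-1)) × (-1.5 - 0)/(-3 - 0) × (-1.5 - 1)/(-3 - 1) = -0.039062
L_1(-1.5) = (-1.5 - (-3))/(-2 - (-3)) × (-1.5 - (-1))/(-2 - (-1)) × (-1.5 - 0)/(-2 - 0) × (-1.5 - 1)/(-2 - 1) = 0.468750
L_2(-1.5) = (-1.5 - (-3))/(-1 - (-3)) × (-1.5 - (-2))/(-1 - (-2)) × (-1.5 - 0)/(-1 - 0) × (-1.5 - 1)/(-1 - 1) = 0.703125
L_3(-1.5) = (-1.5 - (-3))/(0 - (-3)) × (-1.5 - (-2))/(0 - (-2)) × (-1.5 - (-1))/(0 - (-1)) × (-1.5 - 1)/(0 - 1) = -0.156250
L_4(-1.5) = (-1.5 - (-3))/(1 - (-3)) × (-1.5 - (-2))/(1 - (-2)) × (-1.5 - (-1))/(1 - (-1)) × (-1.5 - 0)/(1 - 0) = 0.023438

P(-1.5) = 17×L_0(-1.5) + (-8)×L_1(-1.5) + 5×L_2(-1.5) + (-13)×L_3(-1.5) + (-9)×L_4(-1.5)
P(-1.5) = 0.921875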